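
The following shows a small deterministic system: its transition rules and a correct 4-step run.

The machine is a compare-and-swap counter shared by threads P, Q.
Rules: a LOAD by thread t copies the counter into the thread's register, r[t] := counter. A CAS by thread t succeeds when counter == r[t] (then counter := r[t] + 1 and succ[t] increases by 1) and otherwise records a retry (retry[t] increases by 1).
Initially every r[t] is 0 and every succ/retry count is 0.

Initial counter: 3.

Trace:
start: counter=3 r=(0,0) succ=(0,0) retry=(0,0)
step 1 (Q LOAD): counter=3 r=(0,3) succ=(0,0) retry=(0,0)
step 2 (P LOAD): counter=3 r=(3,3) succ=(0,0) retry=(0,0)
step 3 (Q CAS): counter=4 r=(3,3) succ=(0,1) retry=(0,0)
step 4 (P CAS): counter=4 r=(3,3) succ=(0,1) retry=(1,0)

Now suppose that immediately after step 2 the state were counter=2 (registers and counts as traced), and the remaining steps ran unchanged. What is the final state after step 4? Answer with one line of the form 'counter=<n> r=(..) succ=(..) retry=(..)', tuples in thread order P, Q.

state after step 2 := counter=2 r=(3,3) succ=(0,0) retry=(0,0)
step 3 (Q CAS): counter=2 r=(3,3) succ=(0,0) retry=(0,1)
step 4 (P CAS): counter=2 r=(3,3) succ=(0,0) retry=(1,1)

counter=2 r=(3,3) succ=(0,0) retry=(1,1)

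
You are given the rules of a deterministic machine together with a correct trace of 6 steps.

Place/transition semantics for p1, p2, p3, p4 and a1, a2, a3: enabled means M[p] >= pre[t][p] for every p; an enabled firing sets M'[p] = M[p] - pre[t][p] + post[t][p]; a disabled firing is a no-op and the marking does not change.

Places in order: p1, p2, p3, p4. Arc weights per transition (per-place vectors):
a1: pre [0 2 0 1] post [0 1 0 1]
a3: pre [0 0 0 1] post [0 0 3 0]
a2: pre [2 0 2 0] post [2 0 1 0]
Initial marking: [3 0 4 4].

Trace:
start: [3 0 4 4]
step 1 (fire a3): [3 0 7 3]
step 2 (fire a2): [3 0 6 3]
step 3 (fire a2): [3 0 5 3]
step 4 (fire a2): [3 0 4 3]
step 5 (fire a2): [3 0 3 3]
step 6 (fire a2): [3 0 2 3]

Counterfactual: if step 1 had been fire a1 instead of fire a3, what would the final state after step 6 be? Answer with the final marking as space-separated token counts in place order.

3 0 1 4

(re-executing from step 1 with the substitution; state before step 1: [3 0 4 4])
step 1 (fire a1): [3 0 4 4]
step 2 (fire a2): [3 0 3 4]
step 3 (fire a2): [3 0 2 4]
step 4 (fire a2): [3 0 1 4]
step 5 (fire a2): [3 0 1 4]
step 6 (fire a2): [3 0 1 4]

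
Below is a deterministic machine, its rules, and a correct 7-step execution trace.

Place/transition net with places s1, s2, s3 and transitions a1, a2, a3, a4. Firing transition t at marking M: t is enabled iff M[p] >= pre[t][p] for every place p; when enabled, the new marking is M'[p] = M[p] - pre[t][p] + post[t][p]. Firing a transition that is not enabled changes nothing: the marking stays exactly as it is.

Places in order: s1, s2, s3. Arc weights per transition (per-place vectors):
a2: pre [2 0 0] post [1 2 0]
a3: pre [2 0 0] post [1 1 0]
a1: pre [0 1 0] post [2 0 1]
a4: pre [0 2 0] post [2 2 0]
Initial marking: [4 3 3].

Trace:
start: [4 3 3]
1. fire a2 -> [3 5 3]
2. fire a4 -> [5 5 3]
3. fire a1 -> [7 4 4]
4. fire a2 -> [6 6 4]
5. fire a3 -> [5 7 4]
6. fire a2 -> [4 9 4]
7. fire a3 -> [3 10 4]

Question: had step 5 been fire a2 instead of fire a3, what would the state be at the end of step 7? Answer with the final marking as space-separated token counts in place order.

(re-executing from step 5 with the substitution; state before step 5: [6 6 4])
5. fire a2 -> [5 8 4]
6. fire a2 -> [4 10 4]
7. fire a3 -> [3 11 4]

3 11 4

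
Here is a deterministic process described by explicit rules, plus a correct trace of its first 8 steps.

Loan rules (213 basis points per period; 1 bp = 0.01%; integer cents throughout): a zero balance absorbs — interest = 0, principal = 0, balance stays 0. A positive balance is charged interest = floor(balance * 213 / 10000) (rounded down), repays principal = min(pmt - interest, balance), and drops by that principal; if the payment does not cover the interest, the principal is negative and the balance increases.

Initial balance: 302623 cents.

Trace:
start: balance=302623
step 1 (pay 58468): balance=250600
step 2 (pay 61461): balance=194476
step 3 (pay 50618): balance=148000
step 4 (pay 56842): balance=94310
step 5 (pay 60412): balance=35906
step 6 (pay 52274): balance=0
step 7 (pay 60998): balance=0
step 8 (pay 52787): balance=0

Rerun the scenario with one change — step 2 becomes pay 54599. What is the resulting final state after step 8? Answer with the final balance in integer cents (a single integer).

(re-executing from step 2 with the substitution; state before step 2: balance=250600)
step 2 (pay 54599): balance=201338
step 3 (pay 50618): balance=155008
step 4 (pay 56842): balance=101467
step 5 (pay 60412): balance=43216
step 6 (pay 52274): balance=0
step 7 (pay 60998): balance=0
step 8 (pay 52787): balance=0

0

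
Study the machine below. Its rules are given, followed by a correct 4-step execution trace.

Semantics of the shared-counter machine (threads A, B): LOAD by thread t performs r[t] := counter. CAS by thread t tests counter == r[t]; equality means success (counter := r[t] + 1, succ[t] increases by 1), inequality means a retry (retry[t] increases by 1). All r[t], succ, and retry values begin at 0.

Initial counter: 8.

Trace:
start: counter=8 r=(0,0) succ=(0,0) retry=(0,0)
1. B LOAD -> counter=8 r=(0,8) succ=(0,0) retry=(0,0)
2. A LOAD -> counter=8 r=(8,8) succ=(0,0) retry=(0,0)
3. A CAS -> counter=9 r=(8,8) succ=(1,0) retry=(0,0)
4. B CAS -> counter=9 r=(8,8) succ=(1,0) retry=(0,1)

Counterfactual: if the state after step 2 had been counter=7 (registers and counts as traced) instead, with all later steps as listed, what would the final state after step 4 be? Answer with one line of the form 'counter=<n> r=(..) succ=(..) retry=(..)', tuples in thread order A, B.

counter=7 r=(8,8) succ=(0,0) retry=(1,1)

state after step 2 := counter=7 r=(8,8) succ=(0,0) retry=(0,0)
3. A CAS -> counter=7 r=(8,8) succ=(0,0) retry=(1,0)
4. B CAS -> counter=7 r=(8,8) succ=(0,0) retry=(1,1)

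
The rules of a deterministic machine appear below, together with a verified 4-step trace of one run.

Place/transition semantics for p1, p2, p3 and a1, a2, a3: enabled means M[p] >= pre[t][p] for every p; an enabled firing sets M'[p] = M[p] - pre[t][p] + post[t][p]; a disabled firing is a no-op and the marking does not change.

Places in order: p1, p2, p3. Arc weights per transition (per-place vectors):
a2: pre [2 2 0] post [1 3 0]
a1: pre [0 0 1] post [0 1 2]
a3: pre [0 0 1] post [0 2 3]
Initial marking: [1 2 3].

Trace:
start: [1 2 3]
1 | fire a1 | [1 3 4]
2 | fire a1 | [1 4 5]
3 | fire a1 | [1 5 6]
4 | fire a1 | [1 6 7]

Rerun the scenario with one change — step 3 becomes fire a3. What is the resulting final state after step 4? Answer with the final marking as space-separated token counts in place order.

(re-executing from step 3 with the substitution; state before step 3: [1 4 5])
3 | fire a3 | [1 6 7]
4 | fire a1 | [1 7 8]

1 7 8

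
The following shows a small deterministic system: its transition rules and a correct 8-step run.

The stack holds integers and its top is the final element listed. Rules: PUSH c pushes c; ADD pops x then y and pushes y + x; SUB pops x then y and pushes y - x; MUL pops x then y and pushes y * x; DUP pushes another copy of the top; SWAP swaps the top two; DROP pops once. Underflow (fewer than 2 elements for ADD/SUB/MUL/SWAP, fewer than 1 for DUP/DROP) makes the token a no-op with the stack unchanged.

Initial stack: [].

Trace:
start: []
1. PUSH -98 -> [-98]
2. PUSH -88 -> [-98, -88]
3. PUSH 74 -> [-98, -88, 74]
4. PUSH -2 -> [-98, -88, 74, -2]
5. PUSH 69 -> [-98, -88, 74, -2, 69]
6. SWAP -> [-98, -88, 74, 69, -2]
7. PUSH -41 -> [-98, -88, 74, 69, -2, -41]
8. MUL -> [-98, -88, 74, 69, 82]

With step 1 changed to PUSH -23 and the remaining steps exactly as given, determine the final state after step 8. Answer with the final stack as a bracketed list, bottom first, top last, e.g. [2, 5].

[-23, -88, 74, 69, 82]

(re-executing from step 1 with the substitution; state before step 1: [])
1. PUSH -23 -> [-23]
2. PUSH -88 -> [-23, -88]
3. PUSH 74 -> [-23, -88, 74]
4. PUSH -2 -> [-23, -88, 74, -2]
5. PUSH 69 -> [-23, -88, 74, -2, 69]
6. SWAP -> [-23, -88, 74, 69, -2]
7. PUSH -41 -> [-23, -88, 74, 69, -2, -41]
8. MUL -> [-23, -88, 74, 69, 82]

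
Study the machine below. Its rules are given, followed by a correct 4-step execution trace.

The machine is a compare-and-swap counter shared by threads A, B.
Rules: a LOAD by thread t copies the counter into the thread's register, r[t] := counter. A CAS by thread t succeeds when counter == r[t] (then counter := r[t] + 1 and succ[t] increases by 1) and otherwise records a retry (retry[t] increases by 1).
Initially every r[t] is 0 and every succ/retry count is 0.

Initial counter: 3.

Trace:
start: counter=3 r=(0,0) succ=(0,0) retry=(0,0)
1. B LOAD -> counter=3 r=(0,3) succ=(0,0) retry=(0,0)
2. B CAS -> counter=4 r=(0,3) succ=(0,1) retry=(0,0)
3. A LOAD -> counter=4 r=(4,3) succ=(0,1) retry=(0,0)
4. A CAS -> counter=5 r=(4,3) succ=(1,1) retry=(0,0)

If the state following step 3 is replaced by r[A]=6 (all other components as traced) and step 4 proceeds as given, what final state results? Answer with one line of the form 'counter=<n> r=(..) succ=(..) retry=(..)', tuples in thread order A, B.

counter=4 r=(6,3) succ=(0,1) retry=(1,0)

state after step 3 := counter=4 r=(6,3) succ=(0,1) retry=(0,0)
4. A CAS -> counter=4 r=(6,3) succ=(0,1) retry=(1,0)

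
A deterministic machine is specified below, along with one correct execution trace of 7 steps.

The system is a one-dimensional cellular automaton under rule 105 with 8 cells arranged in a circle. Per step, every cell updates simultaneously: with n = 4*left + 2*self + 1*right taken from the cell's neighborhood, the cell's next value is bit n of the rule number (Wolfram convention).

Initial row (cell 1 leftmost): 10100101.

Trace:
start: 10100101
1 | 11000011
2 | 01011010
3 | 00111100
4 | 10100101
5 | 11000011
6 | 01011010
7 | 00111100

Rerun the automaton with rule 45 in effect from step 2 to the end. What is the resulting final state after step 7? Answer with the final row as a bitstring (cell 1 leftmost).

(re-executing steps 2..7 under rule 45; state before step 2: 11000011)
2 | 00011010
3 | 11010110
4 | 10111101
5 | 01100011
6 | 11001010
7 | 10001111

10001111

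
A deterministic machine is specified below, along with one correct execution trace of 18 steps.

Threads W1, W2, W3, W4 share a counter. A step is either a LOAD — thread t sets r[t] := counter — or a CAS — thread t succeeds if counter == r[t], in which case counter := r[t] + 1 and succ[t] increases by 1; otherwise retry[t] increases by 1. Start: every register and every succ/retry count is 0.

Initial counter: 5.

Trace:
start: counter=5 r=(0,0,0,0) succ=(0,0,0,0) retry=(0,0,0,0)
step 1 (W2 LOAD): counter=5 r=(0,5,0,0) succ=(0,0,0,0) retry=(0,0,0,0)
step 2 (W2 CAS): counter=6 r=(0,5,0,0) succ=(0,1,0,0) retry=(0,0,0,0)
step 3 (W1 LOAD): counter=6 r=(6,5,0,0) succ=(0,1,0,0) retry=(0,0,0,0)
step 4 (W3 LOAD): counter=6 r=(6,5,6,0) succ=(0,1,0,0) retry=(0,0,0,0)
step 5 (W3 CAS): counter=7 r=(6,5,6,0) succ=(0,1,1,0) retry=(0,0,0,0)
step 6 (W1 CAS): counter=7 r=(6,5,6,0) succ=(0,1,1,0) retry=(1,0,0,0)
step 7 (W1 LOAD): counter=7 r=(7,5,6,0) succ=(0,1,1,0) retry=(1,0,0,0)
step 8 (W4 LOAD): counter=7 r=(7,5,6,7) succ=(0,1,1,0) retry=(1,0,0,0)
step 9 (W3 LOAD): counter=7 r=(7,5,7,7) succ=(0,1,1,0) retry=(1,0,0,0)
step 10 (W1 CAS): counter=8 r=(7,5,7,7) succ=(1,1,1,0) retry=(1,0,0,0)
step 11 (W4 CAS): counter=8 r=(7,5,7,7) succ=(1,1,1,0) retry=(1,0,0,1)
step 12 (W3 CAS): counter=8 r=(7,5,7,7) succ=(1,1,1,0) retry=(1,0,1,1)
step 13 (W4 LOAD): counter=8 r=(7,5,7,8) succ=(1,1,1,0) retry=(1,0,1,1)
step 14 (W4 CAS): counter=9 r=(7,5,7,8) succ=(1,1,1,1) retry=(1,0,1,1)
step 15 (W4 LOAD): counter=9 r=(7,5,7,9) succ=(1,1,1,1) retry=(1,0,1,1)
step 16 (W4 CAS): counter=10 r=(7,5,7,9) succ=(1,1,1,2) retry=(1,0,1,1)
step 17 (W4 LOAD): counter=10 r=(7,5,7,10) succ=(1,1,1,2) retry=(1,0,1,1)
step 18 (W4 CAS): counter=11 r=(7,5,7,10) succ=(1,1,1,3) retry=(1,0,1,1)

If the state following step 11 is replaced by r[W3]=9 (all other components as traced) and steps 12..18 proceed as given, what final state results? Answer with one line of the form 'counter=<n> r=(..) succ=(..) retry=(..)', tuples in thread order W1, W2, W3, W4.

counter=11 r=(7,5,9,10) succ=(1,1,1,3) retry=(1,0,1,1)

state after step 11 := counter=8 r=(7,5,9,7) succ=(1,1,1,0) retry=(1,0,0,1)
step 12 (W3 CAS): counter=8 r=(7,5,9,7) succ=(1,1,1,0) retry=(1,0,1,1)
step 13 (W4 LOAD): counter=8 r=(7,5,9,8) succ=(1,1,1,0) retry=(1,0,1,1)
step 14 (W4 CAS): counter=9 r=(7,5,9,8) succ=(1,1,1,1) retry=(1,0,1,1)
step 15 (W4 LOAD): counter=9 r=(7,5,9,9) succ=(1,1,1,1) retry=(1,0,1,1)
step 16 (W4 CAS): counter=10 r=(7,5,9,9) succ=(1,1,1,2) retry=(1,0,1,1)
step 17 (W4 LOAD): counter=10 r=(7,5,9,10) succ=(1,1,1,2) retry=(1,0,1,1)
step 18 (W4 CAS): counter=11 r=(7,5,9,10) succ=(1,1,1,3) retry=(1,0,1,1)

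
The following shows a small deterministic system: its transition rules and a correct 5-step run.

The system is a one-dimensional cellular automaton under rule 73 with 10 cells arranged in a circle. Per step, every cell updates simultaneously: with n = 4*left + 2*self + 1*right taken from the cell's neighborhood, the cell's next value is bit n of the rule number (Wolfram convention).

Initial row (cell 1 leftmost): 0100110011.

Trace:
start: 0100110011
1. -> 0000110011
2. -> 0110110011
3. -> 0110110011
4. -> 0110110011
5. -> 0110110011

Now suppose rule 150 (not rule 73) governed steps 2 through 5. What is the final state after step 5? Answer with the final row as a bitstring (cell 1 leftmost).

(re-executing steps 2..5 under rule 150; state before step 2: 0000110011)
2. -> 1001001100
3. -> 1111110011
4. -> 1111101101
5. -> 1111000000

1111000000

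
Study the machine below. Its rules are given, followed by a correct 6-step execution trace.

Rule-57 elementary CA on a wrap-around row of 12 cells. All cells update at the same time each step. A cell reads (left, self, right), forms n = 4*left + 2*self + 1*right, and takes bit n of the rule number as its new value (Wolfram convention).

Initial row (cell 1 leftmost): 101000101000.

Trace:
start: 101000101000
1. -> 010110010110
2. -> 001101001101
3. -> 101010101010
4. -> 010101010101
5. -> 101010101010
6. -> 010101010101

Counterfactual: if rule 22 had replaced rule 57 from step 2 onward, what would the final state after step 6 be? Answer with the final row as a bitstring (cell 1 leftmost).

(re-executing steps 2..6 under rule 22; state before step 2: 010110010110)
2. -> 110001110001
3. -> 001010001010
4. -> 011011011011
5. -> 000000000000
6. -> 000000000000

000000000000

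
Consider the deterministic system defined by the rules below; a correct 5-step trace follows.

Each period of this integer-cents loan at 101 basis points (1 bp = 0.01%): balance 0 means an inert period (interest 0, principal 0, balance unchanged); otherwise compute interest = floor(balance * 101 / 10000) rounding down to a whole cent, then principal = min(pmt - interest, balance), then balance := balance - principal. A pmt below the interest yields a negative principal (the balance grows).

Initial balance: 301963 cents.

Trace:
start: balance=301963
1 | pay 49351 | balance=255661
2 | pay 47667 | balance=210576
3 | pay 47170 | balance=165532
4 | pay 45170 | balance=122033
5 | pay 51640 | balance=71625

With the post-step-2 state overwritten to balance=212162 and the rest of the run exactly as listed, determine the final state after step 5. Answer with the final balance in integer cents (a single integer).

73260

state after step 2 := balance=212162
3 | pay 47170 | balance=167134
4 | pay 45170 | balance=123652
5 | pay 51640 | balance=73260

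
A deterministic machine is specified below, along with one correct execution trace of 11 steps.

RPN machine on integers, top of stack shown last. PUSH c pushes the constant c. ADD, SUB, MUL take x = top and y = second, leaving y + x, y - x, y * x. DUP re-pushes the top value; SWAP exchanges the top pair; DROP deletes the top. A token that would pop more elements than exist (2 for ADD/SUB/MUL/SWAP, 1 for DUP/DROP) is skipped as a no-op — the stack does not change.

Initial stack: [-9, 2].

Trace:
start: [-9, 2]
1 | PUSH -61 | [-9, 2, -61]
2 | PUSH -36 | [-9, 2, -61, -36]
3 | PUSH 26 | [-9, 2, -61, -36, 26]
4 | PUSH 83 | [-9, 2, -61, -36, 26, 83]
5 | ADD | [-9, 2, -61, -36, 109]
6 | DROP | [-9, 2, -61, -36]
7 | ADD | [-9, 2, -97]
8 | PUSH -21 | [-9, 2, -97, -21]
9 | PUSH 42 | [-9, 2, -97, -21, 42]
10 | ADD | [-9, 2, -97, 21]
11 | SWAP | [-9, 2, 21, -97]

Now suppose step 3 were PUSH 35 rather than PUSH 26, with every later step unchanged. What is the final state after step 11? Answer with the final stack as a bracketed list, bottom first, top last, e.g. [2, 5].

(re-executing from step 3 with the substitution; state before step 3: [-9, 2, -61, -36])
3 | PUSH 35 | [-9, 2, -61, -36, 35]
4 | PUSH 83 | [-9, 2, -61, -36, 35, 83]
5 | ADD | [-9, 2, -61, -36, 118]
6 | DROP | [-9, 2, -61, -36]
7 | ADD | [-9, 2, -97]
8 | PUSH -21 | [-9, 2, -97, -21]
9 | PUSH 42 | [-9, 2, -97, -21, 42]
10 | ADD | [-9, 2, -97, 21]
11 | SWAP | [-9, 2, 21, -97]

[-9, 2, 21, -97]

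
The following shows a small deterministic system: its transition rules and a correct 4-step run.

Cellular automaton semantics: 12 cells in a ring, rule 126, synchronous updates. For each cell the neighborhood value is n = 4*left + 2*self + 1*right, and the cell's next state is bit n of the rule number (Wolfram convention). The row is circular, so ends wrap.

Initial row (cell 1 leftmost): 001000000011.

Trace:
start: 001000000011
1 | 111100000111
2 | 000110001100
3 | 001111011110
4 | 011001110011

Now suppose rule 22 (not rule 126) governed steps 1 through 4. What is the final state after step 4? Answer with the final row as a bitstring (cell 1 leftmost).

111000011001

(re-executing steps 1..4 under rule 22; state before step 1: 001000000011)
1 | 111100000100
2 | 000010001111
3 | 100111010000
4 | 111000011001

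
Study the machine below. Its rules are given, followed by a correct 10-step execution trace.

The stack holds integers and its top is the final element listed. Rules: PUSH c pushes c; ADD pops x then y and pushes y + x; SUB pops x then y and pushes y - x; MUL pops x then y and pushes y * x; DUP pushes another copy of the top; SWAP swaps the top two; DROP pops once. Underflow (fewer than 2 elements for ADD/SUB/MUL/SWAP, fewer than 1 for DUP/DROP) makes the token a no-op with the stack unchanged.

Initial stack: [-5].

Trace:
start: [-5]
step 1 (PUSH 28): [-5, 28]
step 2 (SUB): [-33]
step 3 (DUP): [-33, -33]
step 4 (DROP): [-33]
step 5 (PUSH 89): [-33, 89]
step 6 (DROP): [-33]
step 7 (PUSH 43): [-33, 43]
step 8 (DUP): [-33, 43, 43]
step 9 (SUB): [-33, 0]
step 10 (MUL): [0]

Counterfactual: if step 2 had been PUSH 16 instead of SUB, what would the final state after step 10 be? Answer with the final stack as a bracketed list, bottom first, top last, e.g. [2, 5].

[-5, 28, 0]

(re-executing from step 2 with the substitution; state before step 2: [-5, 28])
step 2 (PUSH 16): [-5, 28, 16]
step 3 (DUP): [-5, 28, 16, 16]
step 4 (DROP): [-5, 28, 16]
step 5 (PUSH 89): [-5, 28, 16, 89]
step 6 (DROP): [-5, 28, 16]
step 7 (PUSH 43): [-5, 28, 16, 43]
step 8 (DUP): [-5, 28, 16, 43, 43]
step 9 (SUB): [-5, 28, 16, 0]
step 10 (MUL): [-5, 28, 0]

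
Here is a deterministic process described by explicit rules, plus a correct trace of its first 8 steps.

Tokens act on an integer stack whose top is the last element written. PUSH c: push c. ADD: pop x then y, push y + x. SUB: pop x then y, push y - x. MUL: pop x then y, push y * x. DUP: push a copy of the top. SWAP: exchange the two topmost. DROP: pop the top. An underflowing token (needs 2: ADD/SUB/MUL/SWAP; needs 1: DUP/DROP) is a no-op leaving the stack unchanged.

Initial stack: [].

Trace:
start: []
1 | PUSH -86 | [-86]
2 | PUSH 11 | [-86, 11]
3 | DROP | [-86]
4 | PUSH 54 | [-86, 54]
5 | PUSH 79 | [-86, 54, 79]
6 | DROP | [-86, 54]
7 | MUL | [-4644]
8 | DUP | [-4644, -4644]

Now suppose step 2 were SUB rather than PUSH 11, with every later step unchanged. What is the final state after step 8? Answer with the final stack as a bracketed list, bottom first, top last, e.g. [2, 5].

[54, 54]

(re-executing from step 2 with the substitution; state before step 2: [-86])
2 | SUB | [-86]
3 | DROP | []
4 | PUSH 54 | [54]
5 | PUSH 79 | [54, 79]
6 | DROP | [54]
7 | MUL | [54]
8 | DUP | [54, 54]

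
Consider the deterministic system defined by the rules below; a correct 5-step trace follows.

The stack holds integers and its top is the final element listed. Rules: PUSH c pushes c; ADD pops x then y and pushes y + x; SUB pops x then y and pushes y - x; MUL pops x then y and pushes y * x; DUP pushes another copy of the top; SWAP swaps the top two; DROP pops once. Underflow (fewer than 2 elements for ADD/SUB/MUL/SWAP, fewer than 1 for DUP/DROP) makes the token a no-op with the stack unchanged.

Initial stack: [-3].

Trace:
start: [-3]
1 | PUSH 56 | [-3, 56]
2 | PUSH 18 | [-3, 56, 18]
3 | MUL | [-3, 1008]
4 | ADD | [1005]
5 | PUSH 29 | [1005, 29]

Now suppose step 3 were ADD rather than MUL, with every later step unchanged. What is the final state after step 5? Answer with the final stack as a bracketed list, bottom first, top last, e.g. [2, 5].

(re-executing from step 3 with the substitution; state before step 3: [-3, 56, 18])
3 | ADD | [-3, 74]
4 | ADD | [71]
5 | PUSH 29 | [71, 29]

[71, 29]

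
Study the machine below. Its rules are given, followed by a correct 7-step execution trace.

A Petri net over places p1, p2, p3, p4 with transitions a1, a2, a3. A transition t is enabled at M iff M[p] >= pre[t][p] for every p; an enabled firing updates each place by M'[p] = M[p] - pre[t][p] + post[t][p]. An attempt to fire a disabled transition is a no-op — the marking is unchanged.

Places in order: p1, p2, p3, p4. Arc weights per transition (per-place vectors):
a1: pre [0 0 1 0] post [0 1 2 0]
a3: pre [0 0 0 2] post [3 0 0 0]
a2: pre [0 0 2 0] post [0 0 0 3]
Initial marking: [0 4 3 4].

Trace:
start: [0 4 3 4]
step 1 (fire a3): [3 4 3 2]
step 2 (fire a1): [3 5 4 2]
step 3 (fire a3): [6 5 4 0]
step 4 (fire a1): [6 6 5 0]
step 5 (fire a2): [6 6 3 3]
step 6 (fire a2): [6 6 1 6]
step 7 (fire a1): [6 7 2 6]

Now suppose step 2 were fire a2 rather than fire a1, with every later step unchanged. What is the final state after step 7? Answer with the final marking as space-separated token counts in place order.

6 5 0 6

(re-executing from step 2 with the substitution; state before step 2: [3 4 3 2])
step 2 (fire a2): [3 4 1 5]
step 3 (fire a3): [6 4 1 3]
step 4 (fire a1): [6 5 2 3]
step 5 (fire a2): [6 5 0 6]
step 6 (fire a2): [6 5 0 6]
step 7 (fire a1): [6 5 0 6]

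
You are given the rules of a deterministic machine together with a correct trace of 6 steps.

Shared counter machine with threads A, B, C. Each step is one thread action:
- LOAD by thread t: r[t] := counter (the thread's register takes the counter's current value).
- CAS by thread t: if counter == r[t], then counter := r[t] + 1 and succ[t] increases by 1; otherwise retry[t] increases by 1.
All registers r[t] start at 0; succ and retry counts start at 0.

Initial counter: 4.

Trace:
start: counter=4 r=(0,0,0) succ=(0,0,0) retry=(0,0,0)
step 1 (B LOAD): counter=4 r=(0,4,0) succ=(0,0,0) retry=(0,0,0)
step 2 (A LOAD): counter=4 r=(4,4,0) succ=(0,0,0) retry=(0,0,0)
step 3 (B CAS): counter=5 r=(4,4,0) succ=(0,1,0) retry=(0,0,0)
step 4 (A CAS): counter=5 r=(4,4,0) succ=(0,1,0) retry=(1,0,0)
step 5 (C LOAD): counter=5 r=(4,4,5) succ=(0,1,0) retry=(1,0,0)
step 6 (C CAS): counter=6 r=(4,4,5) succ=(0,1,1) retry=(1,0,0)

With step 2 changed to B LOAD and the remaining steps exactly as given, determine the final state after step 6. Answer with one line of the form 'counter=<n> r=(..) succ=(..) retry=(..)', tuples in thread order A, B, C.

counter=6 r=(0,4,5) succ=(0,1,1) retry=(1,0,0)

(re-executing from step 2 with the substitution; state before step 2: counter=4 r=(0,4,0) succ=(0,0,0) retry=(0,0,0))
step 2 (B LOAD): counter=4 r=(0,4,0) succ=(0,0,0) retry=(0,0,0)
step 3 (B CAS): counter=5 r=(0,4,0) succ=(0,1,0) retry=(0,0,0)
step 4 (A CAS): counter=5 r=(0,4,0) succ=(0,1,0) retry=(1,0,0)
step 5 (C LOAD): counter=5 r=(0,4,5) succ=(0,1,0) retry=(1,0,0)
step 6 (C CAS): counter=6 r=(0,4,5) succ=(0,1,1) retry=(1,0,0)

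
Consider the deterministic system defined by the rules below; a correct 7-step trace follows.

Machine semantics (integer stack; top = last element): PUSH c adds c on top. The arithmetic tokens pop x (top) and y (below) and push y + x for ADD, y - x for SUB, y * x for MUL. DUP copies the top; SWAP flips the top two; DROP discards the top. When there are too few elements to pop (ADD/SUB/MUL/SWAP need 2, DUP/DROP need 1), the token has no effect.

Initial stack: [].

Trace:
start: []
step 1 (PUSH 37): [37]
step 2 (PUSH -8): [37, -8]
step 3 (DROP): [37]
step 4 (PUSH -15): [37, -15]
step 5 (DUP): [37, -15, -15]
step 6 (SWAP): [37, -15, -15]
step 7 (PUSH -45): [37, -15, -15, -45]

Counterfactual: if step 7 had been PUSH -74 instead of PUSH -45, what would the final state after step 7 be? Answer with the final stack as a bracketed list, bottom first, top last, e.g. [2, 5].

(re-executing from step 7 with the substitution; state before step 7: [37, -15, -15])
step 7 (PUSH -74): [37, -15, -15, -74]

[37, -15, -15, -74]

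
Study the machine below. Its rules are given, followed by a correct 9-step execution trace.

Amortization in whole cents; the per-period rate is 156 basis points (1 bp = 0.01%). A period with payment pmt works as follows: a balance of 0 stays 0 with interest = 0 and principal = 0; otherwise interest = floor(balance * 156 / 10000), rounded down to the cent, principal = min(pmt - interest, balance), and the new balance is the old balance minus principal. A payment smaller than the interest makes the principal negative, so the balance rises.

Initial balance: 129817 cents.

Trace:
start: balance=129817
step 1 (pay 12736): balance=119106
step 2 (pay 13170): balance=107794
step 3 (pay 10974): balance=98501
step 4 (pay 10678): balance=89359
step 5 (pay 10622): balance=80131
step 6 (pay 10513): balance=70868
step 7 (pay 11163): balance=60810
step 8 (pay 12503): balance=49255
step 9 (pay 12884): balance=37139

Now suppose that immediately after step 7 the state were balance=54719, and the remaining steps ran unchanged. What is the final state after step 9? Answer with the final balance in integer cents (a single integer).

state after step 7 := balance=54719
step 8 (pay 12503): balance=43069
step 9 (pay 12884): balance=30856

30856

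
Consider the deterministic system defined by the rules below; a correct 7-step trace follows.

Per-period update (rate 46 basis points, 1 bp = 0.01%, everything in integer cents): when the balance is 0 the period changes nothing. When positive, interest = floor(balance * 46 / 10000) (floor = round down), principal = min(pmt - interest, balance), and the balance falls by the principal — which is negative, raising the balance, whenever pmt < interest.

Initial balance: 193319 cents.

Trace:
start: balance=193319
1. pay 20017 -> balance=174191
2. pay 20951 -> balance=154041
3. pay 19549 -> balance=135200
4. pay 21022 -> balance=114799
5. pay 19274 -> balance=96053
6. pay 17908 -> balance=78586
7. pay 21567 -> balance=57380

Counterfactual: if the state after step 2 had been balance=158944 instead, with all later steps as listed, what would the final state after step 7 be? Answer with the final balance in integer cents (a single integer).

62397

state after step 2 := balance=158944
3. pay 19549 -> balance=140126
4. pay 21022 -> balance=119748
5. pay 19274 -> balance=101024
6. pay 17908 -> balance=83580
7. pay 21567 -> balance=62397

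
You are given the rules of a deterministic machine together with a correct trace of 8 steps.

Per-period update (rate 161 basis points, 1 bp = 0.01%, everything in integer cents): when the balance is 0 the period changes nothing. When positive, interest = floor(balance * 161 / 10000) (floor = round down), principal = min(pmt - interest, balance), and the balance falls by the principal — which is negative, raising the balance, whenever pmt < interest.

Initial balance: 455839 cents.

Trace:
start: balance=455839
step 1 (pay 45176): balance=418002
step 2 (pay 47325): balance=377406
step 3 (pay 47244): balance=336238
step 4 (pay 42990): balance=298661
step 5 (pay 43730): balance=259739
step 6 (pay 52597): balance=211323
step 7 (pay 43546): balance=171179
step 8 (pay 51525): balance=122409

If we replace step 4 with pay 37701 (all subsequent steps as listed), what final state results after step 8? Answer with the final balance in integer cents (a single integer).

(re-executing from step 4 with the substitution; state before step 4: balance=336238)
step 4 (pay 37701): balance=303950
step 5 (pay 43730): balance=265113
step 6 (pay 52597): balance=216784
step 7 (pay 43546): balance=176728
step 8 (pay 51525): balance=128048

128048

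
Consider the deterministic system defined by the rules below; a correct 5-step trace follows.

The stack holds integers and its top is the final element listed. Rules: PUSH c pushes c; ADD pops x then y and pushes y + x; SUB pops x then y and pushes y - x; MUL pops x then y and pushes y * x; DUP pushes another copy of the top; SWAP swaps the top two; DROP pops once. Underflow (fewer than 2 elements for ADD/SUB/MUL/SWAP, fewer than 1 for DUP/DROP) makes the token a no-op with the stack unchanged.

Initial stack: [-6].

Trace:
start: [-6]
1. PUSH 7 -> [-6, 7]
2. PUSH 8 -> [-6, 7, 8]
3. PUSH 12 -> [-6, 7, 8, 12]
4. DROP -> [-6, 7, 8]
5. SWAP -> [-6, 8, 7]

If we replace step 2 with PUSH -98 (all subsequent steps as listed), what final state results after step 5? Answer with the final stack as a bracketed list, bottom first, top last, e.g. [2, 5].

[-6, -98, 7]

(re-executing from step 2 with the substitution; state before step 2: [-6, 7])
2. PUSH -98 -> [-6, 7, -98]
3. PUSH 12 -> [-6, 7, -98, 12]
4. DROP -> [-6, 7, -98]
5. SWAP -> [-6, -98, 7]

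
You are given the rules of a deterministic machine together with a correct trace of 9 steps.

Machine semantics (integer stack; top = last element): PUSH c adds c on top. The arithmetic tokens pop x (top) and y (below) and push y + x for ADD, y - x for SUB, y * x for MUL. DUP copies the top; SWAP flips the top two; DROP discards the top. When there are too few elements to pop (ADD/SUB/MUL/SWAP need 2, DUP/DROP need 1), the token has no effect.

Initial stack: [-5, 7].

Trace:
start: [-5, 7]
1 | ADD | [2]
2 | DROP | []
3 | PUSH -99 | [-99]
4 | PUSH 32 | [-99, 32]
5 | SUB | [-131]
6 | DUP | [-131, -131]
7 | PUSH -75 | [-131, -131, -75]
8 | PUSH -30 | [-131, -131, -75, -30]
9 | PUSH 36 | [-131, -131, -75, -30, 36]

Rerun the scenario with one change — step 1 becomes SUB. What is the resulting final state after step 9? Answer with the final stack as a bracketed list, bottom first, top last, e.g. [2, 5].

[-131, -131, -75, -30, 36]

(re-executing from step 1 with the substitution; state before step 1: [-5, 7])
1 | SUB | [-12]
2 | DROP | []
3 | PUSH -99 | [-99]
4 | PUSH 32 | [-99, 32]
5 | SUB | [-131]
6 | DUP | [-131, -131]
7 | PUSH -75 | [-131, -131, -75]
8 | PUSH -30 | [-131, -131, -75, -30]
9 | PUSH 36 | [-131, -131, -75, -30, 36]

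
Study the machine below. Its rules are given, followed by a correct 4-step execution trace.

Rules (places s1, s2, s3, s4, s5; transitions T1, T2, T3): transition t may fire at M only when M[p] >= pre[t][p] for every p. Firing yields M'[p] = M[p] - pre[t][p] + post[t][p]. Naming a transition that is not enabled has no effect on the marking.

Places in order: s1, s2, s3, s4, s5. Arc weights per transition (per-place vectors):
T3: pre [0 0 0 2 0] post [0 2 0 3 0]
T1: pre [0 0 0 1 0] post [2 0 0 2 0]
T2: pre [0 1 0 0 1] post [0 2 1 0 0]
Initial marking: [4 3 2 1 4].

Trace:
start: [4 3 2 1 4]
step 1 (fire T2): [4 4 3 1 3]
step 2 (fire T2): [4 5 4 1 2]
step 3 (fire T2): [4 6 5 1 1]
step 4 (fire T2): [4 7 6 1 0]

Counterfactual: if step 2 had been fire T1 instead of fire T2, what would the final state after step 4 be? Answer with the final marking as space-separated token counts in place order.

(re-executing from step 2 with the substitution; state before step 2: [4 4 3 1 3])
step 2 (fire T1): [6 4 3 2 3]
step 3 (fire T2): [6 5 4 2 2]
step 4 (fire T2): [6 6 5 2 1]

6 6 5 2 1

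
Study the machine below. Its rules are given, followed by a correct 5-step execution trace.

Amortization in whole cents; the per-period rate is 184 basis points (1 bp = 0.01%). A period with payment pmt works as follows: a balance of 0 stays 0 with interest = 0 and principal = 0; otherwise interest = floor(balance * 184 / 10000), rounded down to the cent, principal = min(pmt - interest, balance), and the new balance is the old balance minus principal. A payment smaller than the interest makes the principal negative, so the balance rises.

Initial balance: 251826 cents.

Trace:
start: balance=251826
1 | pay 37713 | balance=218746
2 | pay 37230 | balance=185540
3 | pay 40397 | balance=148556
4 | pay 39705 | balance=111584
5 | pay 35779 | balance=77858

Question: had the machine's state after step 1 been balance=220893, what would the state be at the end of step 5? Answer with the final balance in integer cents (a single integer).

state after step 1 := balance=220893
2 | pay 37230 | balance=187727
3 | pay 40397 | balance=150784
4 | pay 39705 | balance=113853
5 | pay 35779 | balance=80168

80168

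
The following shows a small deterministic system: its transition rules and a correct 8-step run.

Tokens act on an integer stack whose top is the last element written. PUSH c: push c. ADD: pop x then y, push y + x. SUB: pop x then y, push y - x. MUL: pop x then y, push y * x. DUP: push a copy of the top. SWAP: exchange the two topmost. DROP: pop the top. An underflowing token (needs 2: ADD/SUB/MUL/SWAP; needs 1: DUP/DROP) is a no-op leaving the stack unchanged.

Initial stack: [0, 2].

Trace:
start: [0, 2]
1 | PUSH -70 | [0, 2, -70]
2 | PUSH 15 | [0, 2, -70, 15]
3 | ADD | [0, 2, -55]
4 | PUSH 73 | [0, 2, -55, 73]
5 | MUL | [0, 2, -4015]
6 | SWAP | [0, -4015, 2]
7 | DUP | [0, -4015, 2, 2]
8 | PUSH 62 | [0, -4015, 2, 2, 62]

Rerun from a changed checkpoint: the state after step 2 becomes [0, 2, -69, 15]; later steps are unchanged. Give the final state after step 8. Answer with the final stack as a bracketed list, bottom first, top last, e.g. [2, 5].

state after step 2 := [0, 2, -69, 15]
3 | ADD | [0, 2, -54]
4 | PUSH 73 | [0, 2, -54, 73]
5 | MUL | [0, 2, -3942]
6 | SWAP | [0, -3942, 2]
7 | DUP | [0, -3942, 2, 2]
8 | PUSH 62 | [0, -3942, 2, 2, 62]

[0, -3942, 2, 2, 62]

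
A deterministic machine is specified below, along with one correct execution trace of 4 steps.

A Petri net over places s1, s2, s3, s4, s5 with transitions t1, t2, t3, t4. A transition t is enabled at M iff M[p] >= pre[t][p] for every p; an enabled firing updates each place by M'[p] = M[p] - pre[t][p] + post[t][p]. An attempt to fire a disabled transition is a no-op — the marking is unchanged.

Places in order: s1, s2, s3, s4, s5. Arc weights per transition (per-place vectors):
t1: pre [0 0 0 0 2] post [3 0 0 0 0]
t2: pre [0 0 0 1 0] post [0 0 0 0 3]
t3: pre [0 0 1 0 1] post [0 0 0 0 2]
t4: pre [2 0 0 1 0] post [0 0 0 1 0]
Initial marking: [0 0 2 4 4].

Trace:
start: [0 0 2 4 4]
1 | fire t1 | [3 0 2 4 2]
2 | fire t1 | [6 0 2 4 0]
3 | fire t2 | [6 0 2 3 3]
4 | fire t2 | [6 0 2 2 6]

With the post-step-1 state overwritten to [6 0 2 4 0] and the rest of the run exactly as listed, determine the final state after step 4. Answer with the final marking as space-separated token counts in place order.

state after step 1 := [6 0 2 4 0]
2 | fire t1 | [6 0 2 4 0]
3 | fire t2 | [6 0 2 3 3]
4 | fire t2 | [6 0 2 2 6]

6 0 2 2 6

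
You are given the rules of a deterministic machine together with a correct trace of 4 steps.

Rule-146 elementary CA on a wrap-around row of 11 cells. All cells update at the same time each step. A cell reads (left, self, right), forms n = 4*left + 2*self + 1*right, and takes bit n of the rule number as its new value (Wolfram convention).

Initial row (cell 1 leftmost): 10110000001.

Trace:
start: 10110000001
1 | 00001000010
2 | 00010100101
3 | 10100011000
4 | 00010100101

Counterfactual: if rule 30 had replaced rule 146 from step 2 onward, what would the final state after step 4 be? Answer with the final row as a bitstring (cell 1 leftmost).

(re-executing steps 2..4 under rule 30; state before step 2: 00001000010)
2 | 00011100111
3 | 10110011100
4 | 10101110011

10101110011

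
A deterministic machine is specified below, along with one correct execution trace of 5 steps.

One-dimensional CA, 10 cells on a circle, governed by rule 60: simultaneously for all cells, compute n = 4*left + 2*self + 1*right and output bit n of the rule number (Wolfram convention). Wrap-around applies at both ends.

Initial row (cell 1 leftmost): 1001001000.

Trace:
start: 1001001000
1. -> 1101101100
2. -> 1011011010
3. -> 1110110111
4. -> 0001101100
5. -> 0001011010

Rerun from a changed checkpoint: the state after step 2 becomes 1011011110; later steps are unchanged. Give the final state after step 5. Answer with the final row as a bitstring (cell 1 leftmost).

1001011101

state after step 2 := 1011011110
3. -> 1110110001
4. -> 0001101001
5. -> 1001011101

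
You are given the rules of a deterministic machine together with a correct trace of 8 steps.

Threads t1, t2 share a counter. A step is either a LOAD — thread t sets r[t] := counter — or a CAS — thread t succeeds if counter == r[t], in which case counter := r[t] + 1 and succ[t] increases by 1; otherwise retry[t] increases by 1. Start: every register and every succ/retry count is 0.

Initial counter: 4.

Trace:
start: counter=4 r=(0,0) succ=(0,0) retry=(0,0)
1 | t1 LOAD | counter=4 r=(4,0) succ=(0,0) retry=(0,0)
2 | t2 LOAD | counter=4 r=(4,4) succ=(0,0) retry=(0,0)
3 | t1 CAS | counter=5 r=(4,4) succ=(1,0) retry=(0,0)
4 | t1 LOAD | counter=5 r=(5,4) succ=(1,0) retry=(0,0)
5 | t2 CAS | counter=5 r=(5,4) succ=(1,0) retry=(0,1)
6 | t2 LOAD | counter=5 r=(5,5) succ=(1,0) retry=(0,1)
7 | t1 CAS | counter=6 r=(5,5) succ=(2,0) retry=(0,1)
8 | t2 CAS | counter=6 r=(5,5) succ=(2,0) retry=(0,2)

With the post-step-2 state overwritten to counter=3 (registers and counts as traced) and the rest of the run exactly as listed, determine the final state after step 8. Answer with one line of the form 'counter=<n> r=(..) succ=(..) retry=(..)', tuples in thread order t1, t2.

counter=4 r=(3,3) succ=(1,0) retry=(1,2)

state after step 2 := counter=3 r=(4,4) succ=(0,0) retry=(0,0)
3 | t1 CAS | counter=3 r=(4,4) succ=(0,0) retry=(1,0)
4 | t1 LOAD | counter=3 r=(3,4) succ=(0,0) retry=(1,0)
5 | t2 CAS | counter=3 r=(3,4) succ=(0,0) retry=(1,1)
6 | t2 LOAD | counter=3 r=(3,3) succ=(0,0) retry=(1,1)
7 | t1 CAS | counter=4 r=(3,3) succ=(1,0) retry=(1,1)
8 | t2 CAS | counter=4 r=(3,3) succ=(1,0) retry=(1,2)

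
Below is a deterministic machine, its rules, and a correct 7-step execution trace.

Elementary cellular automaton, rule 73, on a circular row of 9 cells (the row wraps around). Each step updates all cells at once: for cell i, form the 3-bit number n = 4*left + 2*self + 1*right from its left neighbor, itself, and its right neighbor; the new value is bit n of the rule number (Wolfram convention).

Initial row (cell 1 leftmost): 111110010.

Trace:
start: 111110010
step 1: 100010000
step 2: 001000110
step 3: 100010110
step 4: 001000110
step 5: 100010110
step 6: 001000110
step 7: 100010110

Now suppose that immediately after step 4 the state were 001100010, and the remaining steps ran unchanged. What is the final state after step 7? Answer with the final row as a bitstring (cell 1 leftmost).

101101000

state after step 4 := 001100010
step 5: 101101000
step 6: 001100010
step 7: 101101000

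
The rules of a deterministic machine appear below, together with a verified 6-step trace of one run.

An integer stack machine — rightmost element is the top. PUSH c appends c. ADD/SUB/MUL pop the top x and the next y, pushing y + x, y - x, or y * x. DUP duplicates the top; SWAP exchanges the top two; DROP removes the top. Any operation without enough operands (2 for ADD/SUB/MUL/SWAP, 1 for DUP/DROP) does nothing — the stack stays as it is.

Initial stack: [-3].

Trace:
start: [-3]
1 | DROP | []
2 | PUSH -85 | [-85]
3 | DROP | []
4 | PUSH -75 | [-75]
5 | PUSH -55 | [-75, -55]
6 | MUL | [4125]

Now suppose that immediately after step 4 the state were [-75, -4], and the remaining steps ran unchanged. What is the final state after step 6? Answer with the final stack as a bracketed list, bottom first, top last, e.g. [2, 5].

[-75, 220]

state after step 4 := [-75, -4]
5 | PUSH -55 | [-75, -4, -55]
6 | MUL | [-75, 220]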